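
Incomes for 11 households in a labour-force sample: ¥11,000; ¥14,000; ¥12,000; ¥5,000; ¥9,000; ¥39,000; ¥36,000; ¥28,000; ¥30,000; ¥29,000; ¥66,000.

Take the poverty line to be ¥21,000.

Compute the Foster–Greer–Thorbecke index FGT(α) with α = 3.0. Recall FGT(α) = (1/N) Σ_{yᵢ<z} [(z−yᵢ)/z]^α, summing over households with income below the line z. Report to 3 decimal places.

Below z: ¥5,000, ¥9,000, ¥11,000, ¥12,000, ¥14,000 (q = 5 of N = 11).
Relative gaps: (21000−5000)/21000 = 0.7619; (21000−9000)/21000 = 0.5714; (21000−11000)/21000 = 0.4762; (21000−12000)/21000 = 0.4286; (21000−14000)/21000 = 0.3333.
Raised to α = 3.0: 0.44228; 0.18659; 0.10798; 0.07872; 0.03704.
Sum = 0.852608; FGT(3.0) = 0.852608 / 11 = 0.078.

0.078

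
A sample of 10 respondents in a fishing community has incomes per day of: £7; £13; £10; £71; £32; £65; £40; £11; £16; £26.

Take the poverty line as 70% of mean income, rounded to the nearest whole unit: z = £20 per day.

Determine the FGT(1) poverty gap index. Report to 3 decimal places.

0.215

Below z: £7, £10, £11, £13, £16 (q = 5 of N = 10).
Relative gaps: (20−7)/20 = 0.6500; (20−10)/20 = 0.5000; (20−11)/20 = 0.4500; (20−13)/20 = 0.3500; (20−16)/20 = 0.2000.
Sum of shortfalls = 2.150000; P₁ averages over all N: 2.150000 / 10 = 0.215.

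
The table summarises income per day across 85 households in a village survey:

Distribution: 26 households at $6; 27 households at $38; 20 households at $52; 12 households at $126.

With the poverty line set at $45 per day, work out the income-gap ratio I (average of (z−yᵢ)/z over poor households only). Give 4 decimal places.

0.5044

Below z: 26×$6, 27×$38 (q = 53 of N = 85).
Relative gaps: 0.8667 (×26), 0.1556 (×27); sum = 26.733333.
The income-gap ratio divides by q (the poor only): 26.733333 / 53 = 0.5044.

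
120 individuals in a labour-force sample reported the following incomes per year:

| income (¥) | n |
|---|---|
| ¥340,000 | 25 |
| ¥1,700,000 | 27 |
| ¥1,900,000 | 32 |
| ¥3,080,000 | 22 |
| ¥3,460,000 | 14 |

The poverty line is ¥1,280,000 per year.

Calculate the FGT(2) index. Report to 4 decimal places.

0.1124

Below z: 25×¥340,000 (q = 25 of N = 120).
Gap ratios (z−y)/z: (1280000−340000)/1280000 = 0.7344 (×25).
Squared: 0.5393 (×25).
Sum = 13.482666; P₂ = 13.482666 / 120 = 0.1124.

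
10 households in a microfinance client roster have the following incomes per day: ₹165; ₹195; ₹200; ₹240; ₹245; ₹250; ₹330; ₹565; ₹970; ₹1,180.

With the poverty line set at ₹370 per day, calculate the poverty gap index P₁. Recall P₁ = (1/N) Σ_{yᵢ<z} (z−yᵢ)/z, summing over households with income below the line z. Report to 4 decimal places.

0.2608

Poor units: ₹165, ₹195, ₹200, ₹240, ₹245, ₹250, ₹330 (q = 7 of N = 10).
Normalized shortfalls: (370−165)/370 = 0.5541; (370−195)/370 = 0.4730; (370−200)/370 = 0.4595; (370−240)/370 = 0.3514; (370−245)/370 = 0.3378; (370−250)/370 = 0.3243; (370−330)/370 = 0.1081.
Σ = 2.608108. Dividing by the full population N = 10 gives P₁ = 0.2608.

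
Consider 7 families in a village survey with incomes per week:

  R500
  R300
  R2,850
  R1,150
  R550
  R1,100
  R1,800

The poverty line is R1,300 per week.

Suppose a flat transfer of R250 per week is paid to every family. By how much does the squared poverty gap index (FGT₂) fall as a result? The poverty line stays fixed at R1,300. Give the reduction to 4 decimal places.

Before: below the line — R300, R500, R550, R1,100, R1,150; squared poverty gap index (FGT₂) = 0.191462.
After the R250 transfer: below the line — R550, R750, R800; squared poverty gap index (FGT₂) = 0.094252.
Reduction = 0.191462 − 0.094252 = 0.0972.

0.0972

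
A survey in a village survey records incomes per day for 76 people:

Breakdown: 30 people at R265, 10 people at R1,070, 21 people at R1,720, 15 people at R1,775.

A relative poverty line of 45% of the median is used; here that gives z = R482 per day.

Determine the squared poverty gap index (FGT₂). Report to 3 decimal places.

Below z: 30×R265 (q = 30 of N = 76).
Relative gaps: (482−265)/482 = 0.4502 (×30).
Squared: 0.2027 (×30).
Sum = 6.080603; P₂ = 6.080603 / 76 = 0.080.

0.080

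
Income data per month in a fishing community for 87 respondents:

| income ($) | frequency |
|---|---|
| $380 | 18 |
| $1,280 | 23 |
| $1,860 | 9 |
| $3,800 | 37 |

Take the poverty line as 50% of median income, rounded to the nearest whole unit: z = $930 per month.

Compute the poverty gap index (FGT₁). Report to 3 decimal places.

0.122

Below the line: 18×$380 (q = 18 of N = 87).
Relative gaps: (930−380)/930 = 0.5914 (×18).
Sum of shortfalls = 10.645161; P₁ averages over all N: 10.645161 / 87 = 0.122.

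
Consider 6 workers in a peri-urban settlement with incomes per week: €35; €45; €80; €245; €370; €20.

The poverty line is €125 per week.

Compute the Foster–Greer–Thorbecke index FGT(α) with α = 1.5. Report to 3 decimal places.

0.351

Incomes under z: €20, €35, €45, €80 (q = 4 of N = 6).
Relative gaps: (125−20)/125 = 0.8400; (125−35)/125 = 0.7200; (125−45)/125 = 0.6400; (125−80)/125 = 0.3600.
Raised to α = 1.5: 0.76987; 0.61094; 0.51200; 0.21600.
Sum = 2.108813; FGT(1.5) = 2.108813 / 6 = 0.351.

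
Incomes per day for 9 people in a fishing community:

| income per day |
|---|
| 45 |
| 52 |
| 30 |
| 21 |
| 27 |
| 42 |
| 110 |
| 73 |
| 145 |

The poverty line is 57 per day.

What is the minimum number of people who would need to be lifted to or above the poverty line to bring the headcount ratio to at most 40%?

6 of the 9 people are poor, so H = 6/9 = 0.667.
A headcount ratio of at most 40% allows at most ⌊0.40 × 9⌋ = 3 poor people.
So at least 6 − 3 = 3 must be lifted.

3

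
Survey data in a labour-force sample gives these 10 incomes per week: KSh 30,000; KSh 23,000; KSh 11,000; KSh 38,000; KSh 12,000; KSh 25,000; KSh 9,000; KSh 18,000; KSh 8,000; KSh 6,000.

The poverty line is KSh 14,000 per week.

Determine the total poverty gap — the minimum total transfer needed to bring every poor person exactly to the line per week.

Poor units: KSh 6,000, KSh 8,000, KSh 9,000, KSh 11,000, KSh 12,000 (q = 5 of N = 10).
Individual gaps: 14000−6000 = 8000; 14000−8000 = 6000; 14000−9000 = 5000; 14000−11000 = 3000; 14000−12000 = 2000.
Aggregate gap = KSh 24,000.

KSh 24,000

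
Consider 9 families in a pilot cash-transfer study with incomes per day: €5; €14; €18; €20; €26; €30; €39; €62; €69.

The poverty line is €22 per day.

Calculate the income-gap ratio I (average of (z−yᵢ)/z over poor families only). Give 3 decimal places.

0.352

Poor units: €5, €14, €18, €20 (q = 4 of N = 9).
Shortfall ratios (z−y)/z: 0.7727, 0.3636, 0.1818, 0.0909; sum = 1.409091.
The income-gap ratio divides by q (the poor only): 1.409091 / 4 = 0.352.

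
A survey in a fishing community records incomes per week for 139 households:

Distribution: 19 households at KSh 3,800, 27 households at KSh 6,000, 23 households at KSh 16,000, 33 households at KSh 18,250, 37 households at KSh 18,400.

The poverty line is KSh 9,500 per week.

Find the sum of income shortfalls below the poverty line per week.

KSh 202,800

Incomes under z: 19×KSh 3,800, 27×KSh 6,000 (q = 46 of N = 139).
Individual gaps: 19×(9500−3800) = 108300; 27×(9500−6000) = 94500.
Aggregate gap = KSh 202,800.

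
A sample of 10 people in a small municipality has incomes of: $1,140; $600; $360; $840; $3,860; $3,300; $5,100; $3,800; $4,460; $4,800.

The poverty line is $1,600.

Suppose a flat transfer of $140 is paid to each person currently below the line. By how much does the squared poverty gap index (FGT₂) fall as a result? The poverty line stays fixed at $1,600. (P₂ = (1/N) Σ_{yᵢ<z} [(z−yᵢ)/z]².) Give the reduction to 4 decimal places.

0.0348

Before: below the line — $360, $600, $840, $1,140; squared poverty gap index (FGT₂) = 0.129953.
After the $140 transfer: below the line — $500, $740, $980, $1,280; squared poverty gap index (FGT₂) = 0.095172.
Reduction = 0.129953 − 0.095172 = 0.0348.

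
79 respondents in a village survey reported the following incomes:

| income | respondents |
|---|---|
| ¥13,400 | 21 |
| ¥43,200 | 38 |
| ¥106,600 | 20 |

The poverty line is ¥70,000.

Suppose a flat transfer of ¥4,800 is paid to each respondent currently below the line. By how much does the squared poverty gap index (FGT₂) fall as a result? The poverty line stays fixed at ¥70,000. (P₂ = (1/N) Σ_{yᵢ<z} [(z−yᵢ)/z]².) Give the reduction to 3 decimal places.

Before: below the line — 21×¥13,400, 38×¥43,200; squared poverty gap index (FGT₂) = 0.24430.
After the ¥4,800 transfer: below the line — 21×¥18,200, 38×¥48,000; squared poverty gap index (FGT₂) = 0.19308.
Reduction = 0.24430 − 0.19308 = 0.051.

0.051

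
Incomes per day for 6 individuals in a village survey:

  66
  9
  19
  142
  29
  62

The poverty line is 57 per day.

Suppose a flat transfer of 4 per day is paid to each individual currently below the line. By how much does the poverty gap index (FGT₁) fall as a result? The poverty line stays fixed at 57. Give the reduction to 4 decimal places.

0.0351

Before: below the line — 9, 19, 29; poverty gap index (FGT₁) = 0.333333.
After the 4 transfer: below the line — 13, 23, 33; poverty gap index (FGT₁) = 0.298246.
Reduction = 0.333333 − 0.298246 = 0.0351.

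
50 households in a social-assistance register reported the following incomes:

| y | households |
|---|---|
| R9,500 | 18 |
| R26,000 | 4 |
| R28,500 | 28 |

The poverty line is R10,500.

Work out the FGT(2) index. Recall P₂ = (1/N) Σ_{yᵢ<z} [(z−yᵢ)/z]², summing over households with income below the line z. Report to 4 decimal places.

Below the line: 18×R9,500 (q = 18 of N = 50).
Gap ratios (z−y)/z: (10500−9500)/10500 = 0.0952 (×18).
Squared: 0.0091 (×18).
Sum = 0.163265; P₂ = 0.163265 / 50 = 0.0033.

0.0033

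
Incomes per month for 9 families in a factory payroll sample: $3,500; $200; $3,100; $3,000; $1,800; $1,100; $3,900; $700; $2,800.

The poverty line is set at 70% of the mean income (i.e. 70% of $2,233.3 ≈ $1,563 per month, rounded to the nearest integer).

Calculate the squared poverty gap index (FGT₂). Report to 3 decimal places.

Below z: $200, $700, $1,100 (q = 3 of N = 9).
Relative gaps: (1563−200)/1563 = 0.8720; (1563−700)/1563 = 0.5521; (1563−1100)/1563 = 0.2962.
Squared: 0.7605; 0.3049; 0.0877.
Sum = 1.153067; P₂ = 1.153067 / 9 = 0.128.

0.128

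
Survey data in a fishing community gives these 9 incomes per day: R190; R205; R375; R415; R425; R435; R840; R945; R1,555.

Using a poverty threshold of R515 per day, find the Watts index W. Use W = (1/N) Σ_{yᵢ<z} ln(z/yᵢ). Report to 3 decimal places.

Below the line: R190, R205, R375, R415, R425, R435 (q = 6 of N = 9).
Log shortfalls: ln(515/190) = 0.9971; ln(515/205) = 0.9212; ln(515/375) = 0.3172; ln(515/415) = 0.2159; ln(515/425) = 0.1921; ln(515/435) = 0.1688.
W = 2.812328 / 9 = 0.312.

0.312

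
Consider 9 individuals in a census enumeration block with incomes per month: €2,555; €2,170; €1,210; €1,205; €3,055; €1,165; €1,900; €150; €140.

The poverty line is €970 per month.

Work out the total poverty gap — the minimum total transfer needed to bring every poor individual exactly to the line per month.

Below the line: €140, €150 (q = 2 of N = 9).
Individual gaps: 970−140 = 830; 970−150 = 820.
Aggregate gap = €1,650.

€1,650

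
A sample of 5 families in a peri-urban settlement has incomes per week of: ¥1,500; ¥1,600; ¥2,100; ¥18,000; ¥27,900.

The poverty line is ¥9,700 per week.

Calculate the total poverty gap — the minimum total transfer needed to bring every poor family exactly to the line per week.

¥23,900

Incomes under z: ¥1,500, ¥1,600, ¥2,100 (q = 3 of N = 5).
Individual gaps: 9700−1500 = 8200; 9700−1600 = 8100; 9700−2100 = 7600.
Aggregate gap = ¥23,900.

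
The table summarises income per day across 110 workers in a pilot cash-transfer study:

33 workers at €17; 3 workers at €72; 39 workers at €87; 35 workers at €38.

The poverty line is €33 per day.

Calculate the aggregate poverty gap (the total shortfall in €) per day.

€528

Below the line: 33×€17 (q = 33 of N = 110).
Individual gaps: 33×(33−17) = 528.
Aggregate gap = €528.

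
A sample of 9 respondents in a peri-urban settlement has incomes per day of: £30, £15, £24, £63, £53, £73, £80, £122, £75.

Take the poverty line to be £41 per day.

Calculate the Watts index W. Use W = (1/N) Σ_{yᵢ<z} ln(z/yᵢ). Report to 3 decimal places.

0.206

Incomes under z: £15, £24, £30 (q = 3 of N = 9).
ln(z/y) terms: ln(41/15) = 1.0055; ln(41/24) = 0.5355; ln(41/30) = 0.3124.
W = 1.853415 / 9 = 0.206.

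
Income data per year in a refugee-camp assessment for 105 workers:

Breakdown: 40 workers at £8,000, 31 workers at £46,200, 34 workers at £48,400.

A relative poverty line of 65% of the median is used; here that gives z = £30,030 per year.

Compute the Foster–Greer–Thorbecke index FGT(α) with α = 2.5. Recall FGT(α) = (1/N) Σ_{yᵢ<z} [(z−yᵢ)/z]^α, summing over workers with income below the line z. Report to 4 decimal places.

0.1756

Incomes under z: 40×£8,000 (q = 40 of N = 105).
Gap ratios (z−y)/z: (30030−8000)/30030 = 0.7336 (×40).
Raised to α = 2.5: 0.46094 (×40).
Sum = 18.437749; FGT(2.5) = 18.437749 / 105 = 0.1756.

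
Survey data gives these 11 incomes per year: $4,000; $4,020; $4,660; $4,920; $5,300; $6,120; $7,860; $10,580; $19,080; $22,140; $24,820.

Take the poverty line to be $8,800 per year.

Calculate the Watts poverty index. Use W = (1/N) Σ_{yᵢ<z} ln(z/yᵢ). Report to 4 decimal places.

0.3429

Poor units: $4,000, $4,020, $4,660, $4,920, $5,300, $6,120, $7,860 (q = 7 of N = 11).
Log shortfalls: ln(8800/4000) = 0.7885; ln(8800/4020) = 0.7835; ln(8800/4660) = 0.6357; ln(8800/4920) = 0.5814; ln(8800/5300) = 0.5070; ln(8800/6120) = 0.3632; ln(8800/7860) = 0.1130.
W = 3.772306 / 11 = 0.3429.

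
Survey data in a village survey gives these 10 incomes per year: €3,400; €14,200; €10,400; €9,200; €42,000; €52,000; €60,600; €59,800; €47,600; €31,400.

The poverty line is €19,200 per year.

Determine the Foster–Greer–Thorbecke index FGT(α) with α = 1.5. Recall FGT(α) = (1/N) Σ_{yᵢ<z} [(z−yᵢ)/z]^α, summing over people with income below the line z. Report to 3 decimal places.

0.157

Incomes under z: €3,400, €9,200, €10,400, €14,200 (q = 4 of N = 10).
Normalized shortfalls: (19200−3400)/19200 = 0.8229; (19200−9200)/19200 = 0.5208; (19200−10400)/19200 = 0.4583; (19200−14200)/19200 = 0.2604.
Raised to α = 1.5: 0.74651; 0.37588; 0.31029; 0.13289.
Sum = 1.565572; FGT(1.5) = 1.565572 / 10 = 0.157.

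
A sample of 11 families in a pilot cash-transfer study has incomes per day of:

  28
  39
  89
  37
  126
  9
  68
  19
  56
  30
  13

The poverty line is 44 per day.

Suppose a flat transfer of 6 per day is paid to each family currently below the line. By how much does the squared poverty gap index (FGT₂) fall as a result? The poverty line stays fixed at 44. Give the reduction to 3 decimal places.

Before: below the line — 9, 13, 19, 28, 30, 37, 39; squared poverty gap index (FGT₂) = 0.15670.
After the 6 transfer: below the line — 15, 19, 25, 34, 36, 43; squared poverty gap index (FGT₂) = 0.09354.
Reduction = 0.15670 − 0.09354 = 0.063.

0.063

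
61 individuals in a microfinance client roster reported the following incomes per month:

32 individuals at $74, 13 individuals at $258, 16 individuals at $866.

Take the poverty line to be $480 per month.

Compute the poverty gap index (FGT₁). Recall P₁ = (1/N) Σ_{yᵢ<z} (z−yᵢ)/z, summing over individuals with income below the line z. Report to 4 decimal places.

Poor units: 32×$74, 13×$258 (q = 45 of N = 61).
Shortfall ratios: (480−74)/480 = 0.8458 (×32); (480−258)/480 = 0.4625 (×13).
Σ = 33.079167. Dividing by the full population N = 61 gives P₁ = 0.5423.

0.5423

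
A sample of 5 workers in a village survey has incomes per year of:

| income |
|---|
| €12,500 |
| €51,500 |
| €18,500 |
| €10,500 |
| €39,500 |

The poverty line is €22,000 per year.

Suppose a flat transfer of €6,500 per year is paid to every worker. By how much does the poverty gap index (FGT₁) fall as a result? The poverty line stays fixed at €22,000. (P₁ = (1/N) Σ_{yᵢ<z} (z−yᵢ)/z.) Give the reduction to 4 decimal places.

0.1500

Before: below the line — €10,500, €12,500, €18,500; poverty gap index (FGT₁) = 0.222727.
After the €6,500 transfer: below the line — €17,000, €19,000; poverty gap index (FGT₁) = 0.072727.
Reduction = 0.222727 − 0.072727 = 0.1500.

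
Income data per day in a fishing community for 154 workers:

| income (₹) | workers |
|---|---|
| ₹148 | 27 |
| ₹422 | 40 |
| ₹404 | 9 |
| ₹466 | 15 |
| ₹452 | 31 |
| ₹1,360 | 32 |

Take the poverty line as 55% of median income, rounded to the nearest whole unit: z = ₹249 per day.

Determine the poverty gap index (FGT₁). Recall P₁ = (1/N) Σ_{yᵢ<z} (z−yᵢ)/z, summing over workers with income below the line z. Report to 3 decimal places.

0.071

Poor units: 27×₹148 (q = 27 of N = 154).
Normalized shortfalls: (249−148)/249 = 0.4056 (×27).
Σ = 10.951807. Dividing by the full population N = 154 gives P₁ = 0.071.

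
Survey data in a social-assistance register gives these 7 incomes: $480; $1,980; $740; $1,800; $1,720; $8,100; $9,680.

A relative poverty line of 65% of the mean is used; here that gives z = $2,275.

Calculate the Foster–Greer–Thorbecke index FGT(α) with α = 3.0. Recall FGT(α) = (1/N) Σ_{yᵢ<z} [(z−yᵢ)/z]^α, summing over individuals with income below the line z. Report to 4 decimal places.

0.1177

Below the line: $480, $740, $1,720, $1,800, $1,980 (q = 5 of N = 7).
Shortfall ratios: (2275−480)/2275 = 0.7890; (2275−740)/2275 = 0.6747; (2275−1720)/2275 = 0.2440; (2275−1800)/2275 = 0.2088; (2275−1980)/2275 = 0.1297.
Raised to α = 3.0: 0.49119; 0.30717; 0.01452; 0.00910; 0.00218.
Sum = 0.824162; FGT(3.0) = 0.824162 / 7 = 0.1177.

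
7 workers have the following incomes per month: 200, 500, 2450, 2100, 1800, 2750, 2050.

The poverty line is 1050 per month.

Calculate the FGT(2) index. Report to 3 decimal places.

Below z: 200, 500 (q = 2 of N = 7).
Normalized shortfalls: (1050−200)/1050 = 0.8095; (1050−500)/1050 = 0.5238.
Squared: 0.6553; 0.2744.
Sum = 0.929705; P₂ = 0.929705 / 7 = 0.133.

0.133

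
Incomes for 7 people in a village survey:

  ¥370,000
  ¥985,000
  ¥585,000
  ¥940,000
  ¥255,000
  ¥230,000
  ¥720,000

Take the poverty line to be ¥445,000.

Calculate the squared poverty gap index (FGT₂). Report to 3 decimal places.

Incomes under z: ¥230,000, ¥255,000, ¥370,000 (q = 3 of N = 7).
Relative gaps: (445000−230000)/445000 = 0.4831; (445000−255000)/445000 = 0.4270; (445000−370000)/445000 = 0.1685.
Squared: 0.2334; 0.1823; 0.0284.
Sum = 0.444136; P₂ = 0.444136 / 7 = 0.063.

0.063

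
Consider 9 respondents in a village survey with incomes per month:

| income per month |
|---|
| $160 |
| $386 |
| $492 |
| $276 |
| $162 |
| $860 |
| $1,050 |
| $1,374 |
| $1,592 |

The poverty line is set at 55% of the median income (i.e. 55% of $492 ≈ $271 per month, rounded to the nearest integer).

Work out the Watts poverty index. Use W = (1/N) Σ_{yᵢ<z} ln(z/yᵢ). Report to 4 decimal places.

0.1157

Incomes under z: $160, $162 (q = 2 of N = 9).
Log shortfalls: ln(271/160) = 0.5269; ln(271/162) = 0.5145.
W = 1.041467 / 9 = 0.1157.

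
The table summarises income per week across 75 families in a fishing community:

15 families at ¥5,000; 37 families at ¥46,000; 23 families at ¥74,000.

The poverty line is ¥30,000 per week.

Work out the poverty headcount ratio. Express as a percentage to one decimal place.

15 of the 75 families have income below ¥30,000.
H = 15/75 = 20.0%.

20.0%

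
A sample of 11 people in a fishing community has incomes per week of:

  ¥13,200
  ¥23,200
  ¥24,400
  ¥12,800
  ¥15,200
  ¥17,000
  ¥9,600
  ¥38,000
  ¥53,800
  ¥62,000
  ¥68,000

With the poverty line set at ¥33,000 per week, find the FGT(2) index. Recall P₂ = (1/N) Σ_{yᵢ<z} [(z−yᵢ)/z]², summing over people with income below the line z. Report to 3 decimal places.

0.175

Below z: ¥9,600, ¥12,800, ¥13,200, ¥15,200, ¥17,000, ¥23,200, ¥24,400 (q = 7 of N = 11).
Gap ratios (z−y)/z: (33000−9600)/33000 = 0.7091; (33000−12800)/33000 = 0.6121; (33000−13200)/33000 = 0.6000; (33000−15200)/33000 = 0.5394; (33000−17000)/33000 = 0.4848; (33000−23200)/33000 = 0.2970; (33000−24400)/33000 = 0.2606.
Squared: 0.5028; 0.3747; 0.3600; 0.2909; 0.2351; 0.0882; 0.0679.
Sum = 1.919633; P₂ = 1.919633 / 11 = 0.175.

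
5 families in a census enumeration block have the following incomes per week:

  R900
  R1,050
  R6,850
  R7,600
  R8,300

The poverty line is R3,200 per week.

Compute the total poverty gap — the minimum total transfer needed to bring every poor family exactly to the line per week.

R4,450

Poor units: R900, R1,050 (q = 2 of N = 5).
Individual gaps: 3200−900 = 2300; 3200−1050 = 2150.
Aggregate gap = R4,450.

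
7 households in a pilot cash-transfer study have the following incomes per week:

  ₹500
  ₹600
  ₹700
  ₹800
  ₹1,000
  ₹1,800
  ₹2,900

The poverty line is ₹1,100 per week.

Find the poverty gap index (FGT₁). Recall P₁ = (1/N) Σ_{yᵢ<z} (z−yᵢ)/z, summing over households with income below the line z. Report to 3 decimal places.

Below the line: ₹500, ₹600, ₹700, ₹800, ₹1,000 (q = 5 of N = 7).
Gap ratios (z−y)/z: (1100−500)/1100 = 0.5455; (1100−600)/1100 = 0.4545; (1100−700)/1100 = 0.3636; (1100−800)/1100 = 0.2727; (1100−1000)/1100 = 0.0909.
Sum of shortfalls = 1.727273; P₁ averages over all N: 1.727273 / 7 = 0.247.

0.247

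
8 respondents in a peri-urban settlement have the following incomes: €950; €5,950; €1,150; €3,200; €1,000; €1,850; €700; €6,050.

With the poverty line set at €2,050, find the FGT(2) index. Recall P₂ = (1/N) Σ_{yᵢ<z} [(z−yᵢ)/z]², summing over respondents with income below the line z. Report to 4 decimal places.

Incomes under z: €700, €950, €1,000, €1,150, €1,850 (q = 5 of N = 8).
Shortfall ratios: (2050−700)/2050 = 0.6585; (2050−950)/2050 = 0.5366; (2050−1000)/2050 = 0.5122; (2050−1150)/2050 = 0.4390; (2050−1850)/2050 = 0.0976.
Squared: 0.4337; 0.2879; 0.2623; 0.1927; 0.0095.
Sum = 1.186199; P₂ = 1.186199 / 8 = 0.1483.

0.1483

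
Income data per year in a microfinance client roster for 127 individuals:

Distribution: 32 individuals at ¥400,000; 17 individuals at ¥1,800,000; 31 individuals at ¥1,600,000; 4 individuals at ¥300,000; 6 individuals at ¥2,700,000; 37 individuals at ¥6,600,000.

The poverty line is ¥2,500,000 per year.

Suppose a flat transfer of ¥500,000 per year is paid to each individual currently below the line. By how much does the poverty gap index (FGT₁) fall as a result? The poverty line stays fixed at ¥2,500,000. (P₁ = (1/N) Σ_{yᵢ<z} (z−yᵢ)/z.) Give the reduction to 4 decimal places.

0.1323

Before: below the line — 4×¥300,000, 32×¥400,000, 31×¥1,600,000, 17×¥1,800,000; poverty gap index (FGT₁) = 0.364724.
After the ¥500,000 transfer: below the line — 4×¥800,000, 32×¥900,000, 31×¥2,100,000, 17×¥2,300,000; poverty gap index (FGT₁) = 0.232441.
Reduction = 0.364724 − 0.232441 = 0.1323.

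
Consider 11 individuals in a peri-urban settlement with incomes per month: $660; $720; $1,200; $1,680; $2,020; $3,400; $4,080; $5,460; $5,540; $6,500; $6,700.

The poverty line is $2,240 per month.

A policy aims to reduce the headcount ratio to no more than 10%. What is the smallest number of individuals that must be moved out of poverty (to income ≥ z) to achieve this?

Currently q = 5 of N = 11 are below the line (H = 0.455).
A headcount ratio of at most 10% allows at most ⌊0.10 × 11⌋ = 1 poor individuals.
So at least 5 − 1 = 4 must be lifted.

4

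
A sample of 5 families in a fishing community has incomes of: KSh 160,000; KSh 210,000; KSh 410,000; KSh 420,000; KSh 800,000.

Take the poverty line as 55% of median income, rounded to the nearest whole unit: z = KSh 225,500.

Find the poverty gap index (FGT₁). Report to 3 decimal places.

Poor units: KSh 160,000, KSh 210,000 (q = 2 of N = 5).
Shortfall ratios: (225500−160000)/225500 = 0.2905; (225500−210000)/225500 = 0.0687.
Sum of shortfalls = 0.359202; P₁ averages over all N: 0.359202 / 5 = 0.072.

0.072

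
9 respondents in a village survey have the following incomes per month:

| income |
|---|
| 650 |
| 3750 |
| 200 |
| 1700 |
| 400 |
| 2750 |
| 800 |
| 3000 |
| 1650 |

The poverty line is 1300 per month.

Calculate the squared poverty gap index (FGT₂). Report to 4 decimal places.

0.1770

Incomes under z: 200, 400, 650, 800 (q = 4 of N = 9).
Normalized shortfalls: (1300−200)/1300 = 0.8462; (1300−400)/1300 = 0.6923; (1300−650)/1300 = 0.5000; (1300−800)/1300 = 0.3846.
Squared: 0.7160; 0.4793; 0.2500; 0.1479.
Sum = 1.593195; P₂ = 1.593195 / 9 = 0.1770.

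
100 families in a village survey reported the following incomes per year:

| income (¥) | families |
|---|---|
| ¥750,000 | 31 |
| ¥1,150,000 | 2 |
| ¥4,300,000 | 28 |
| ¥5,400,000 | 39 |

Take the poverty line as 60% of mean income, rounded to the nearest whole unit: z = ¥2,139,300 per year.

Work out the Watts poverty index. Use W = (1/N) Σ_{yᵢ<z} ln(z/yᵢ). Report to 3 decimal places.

0.337

Below the line: 31×¥750,000, 2×¥1,150,000 (q = 33 of N = 100).
Log gaps: ln(2139300/750000) = 1.0482 (×31); ln(2139300/1150000) = 0.6207 (×2).
W = 33.734417 / 100 = 0.337.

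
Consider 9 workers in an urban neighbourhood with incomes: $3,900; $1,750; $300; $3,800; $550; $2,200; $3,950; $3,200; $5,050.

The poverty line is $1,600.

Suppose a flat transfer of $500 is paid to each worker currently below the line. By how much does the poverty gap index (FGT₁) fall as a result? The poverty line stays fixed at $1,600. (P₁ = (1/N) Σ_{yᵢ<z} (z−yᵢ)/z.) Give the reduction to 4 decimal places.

Before: below the line — $300, $550; poverty gap index (FGT₁) = 0.163194.
After the $500 transfer: below the line — $800, $1,050; poverty gap index (FGT₁) = 0.093750.
Reduction = 0.163194 − 0.093750 = 0.0694.

0.0694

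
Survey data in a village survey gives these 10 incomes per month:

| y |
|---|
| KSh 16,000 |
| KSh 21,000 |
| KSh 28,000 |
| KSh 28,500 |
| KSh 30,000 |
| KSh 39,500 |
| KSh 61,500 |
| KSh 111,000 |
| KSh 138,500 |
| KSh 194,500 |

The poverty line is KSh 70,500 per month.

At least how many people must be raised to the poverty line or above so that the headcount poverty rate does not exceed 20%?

7 of the 10 people are poor, so H = 7/10 = 0.700.
A headcount ratio of at most 20% allows at most ⌊0.20 × 10⌋ = 2 poor people.
So at least 7 − 2 = 5 must be lifted.

5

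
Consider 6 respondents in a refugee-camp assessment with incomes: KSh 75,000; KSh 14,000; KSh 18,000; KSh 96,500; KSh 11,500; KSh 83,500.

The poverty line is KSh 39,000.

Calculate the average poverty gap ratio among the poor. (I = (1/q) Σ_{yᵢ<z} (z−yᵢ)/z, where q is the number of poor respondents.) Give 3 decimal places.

0.628

Below z: KSh 11,500, KSh 14,000, KSh 18,000 (q = 3 of N = 6).
Relative gaps: 0.7051, 0.6410, 0.5385; sum = 1.884615.
I averages over the q = 3 poor units only: 1.884615 / 3 = 0.628.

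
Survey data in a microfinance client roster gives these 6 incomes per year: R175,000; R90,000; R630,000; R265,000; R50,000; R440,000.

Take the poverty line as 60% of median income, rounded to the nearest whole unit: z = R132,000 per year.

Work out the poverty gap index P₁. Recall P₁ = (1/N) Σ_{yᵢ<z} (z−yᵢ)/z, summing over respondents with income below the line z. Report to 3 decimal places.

0.157

Below z: R50,000, R90,000 (q = 2 of N = 6).
Normalized shortfalls: (132000−50000)/132000 = 0.6212; (132000−90000)/132000 = 0.3182.
Σ = 0.939394. Dividing by the full population N = 6 gives P₁ = 0.157.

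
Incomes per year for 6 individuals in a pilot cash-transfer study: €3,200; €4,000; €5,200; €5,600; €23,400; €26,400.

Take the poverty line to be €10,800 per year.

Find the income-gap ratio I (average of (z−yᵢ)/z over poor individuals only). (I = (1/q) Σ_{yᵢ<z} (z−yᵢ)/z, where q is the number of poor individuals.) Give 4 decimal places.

Below the line: €3,200, €4,000, €5,200, €5,600 (q = 4 of N = 6).
Relative gaps: 0.7037, 0.6296, 0.5185, 0.4815; sum = 2.333333.
I averages over the q = 4 poor units only: 2.333333 / 4 = 0.5833.

0.5833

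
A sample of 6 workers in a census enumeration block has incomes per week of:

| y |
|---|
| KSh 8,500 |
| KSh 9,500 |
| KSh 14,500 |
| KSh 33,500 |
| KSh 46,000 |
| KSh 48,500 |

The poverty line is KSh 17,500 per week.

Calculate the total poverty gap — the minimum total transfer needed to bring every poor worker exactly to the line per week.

KSh 20,000

Below z: KSh 8,500, KSh 9,500, KSh 14,500 (q = 3 of N = 6).
Individual gaps: 17500−8500 = 9000; 17500−9500 = 8000; 17500−14500 = 3000.
Aggregate gap = KSh 20,000.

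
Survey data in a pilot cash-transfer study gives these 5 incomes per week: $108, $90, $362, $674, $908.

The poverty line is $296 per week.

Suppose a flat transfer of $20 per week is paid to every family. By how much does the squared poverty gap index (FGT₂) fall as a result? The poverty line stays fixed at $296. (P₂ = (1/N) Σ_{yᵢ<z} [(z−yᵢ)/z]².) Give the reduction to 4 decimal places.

0.0341

Before: below the line — $90, $108; squared poverty gap index (FGT₂) = 0.177547.
After the $20 transfer: below the line — $110, $128; squared poverty gap index (FGT₂) = 0.143398.
Reduction = 0.177547 − 0.143398 = 0.0341.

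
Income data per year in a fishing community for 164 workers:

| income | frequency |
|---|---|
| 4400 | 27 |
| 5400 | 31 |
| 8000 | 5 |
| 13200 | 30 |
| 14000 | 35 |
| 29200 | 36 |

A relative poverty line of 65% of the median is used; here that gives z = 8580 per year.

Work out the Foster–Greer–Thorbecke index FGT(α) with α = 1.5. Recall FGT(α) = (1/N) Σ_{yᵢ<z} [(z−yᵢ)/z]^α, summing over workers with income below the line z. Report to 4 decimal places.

Poor units: 27×4400, 31×5400, 5×8000 (q = 63 of N = 164).
Normalized shortfalls: (8580−4400)/8580 = 0.4872 (×27); (8580−5400)/8580 = 0.3706 (×31); (8580−8000)/8580 = 0.0676 (×5).
Raised to α = 1.5: 0.34004 (×27); 0.22564 (×31); 0.01758 (×5).
Sum = 16.263770; FGT(1.5) = 16.263770 / 164 = 0.0992.

0.0992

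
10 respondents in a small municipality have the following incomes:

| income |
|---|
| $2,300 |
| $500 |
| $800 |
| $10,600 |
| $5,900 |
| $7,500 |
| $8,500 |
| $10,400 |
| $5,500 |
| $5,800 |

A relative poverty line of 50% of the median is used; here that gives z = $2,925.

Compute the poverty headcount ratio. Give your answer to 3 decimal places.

3 of the 10 respondents have income below $2,925.
H = 3/10 = 0.300.

0.300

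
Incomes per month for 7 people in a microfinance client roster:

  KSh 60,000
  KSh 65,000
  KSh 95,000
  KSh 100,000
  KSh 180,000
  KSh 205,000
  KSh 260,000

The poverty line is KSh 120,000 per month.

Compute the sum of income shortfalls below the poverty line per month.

KSh 160,000

Below the line: KSh 60,000, KSh 65,000, KSh 95,000, KSh 100,000 (q = 4 of N = 7).
Individual gaps: 120000−60000 = 60000; 120000−65000 = 55000; 120000−95000 = 25000; 120000−100000 = 20000.
Aggregate gap = KSh 160,000.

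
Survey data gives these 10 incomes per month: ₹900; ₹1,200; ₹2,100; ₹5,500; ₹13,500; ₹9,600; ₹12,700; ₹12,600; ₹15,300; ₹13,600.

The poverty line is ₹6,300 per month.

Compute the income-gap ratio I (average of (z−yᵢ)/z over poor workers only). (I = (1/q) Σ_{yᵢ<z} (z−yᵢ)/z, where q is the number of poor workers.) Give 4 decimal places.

0.6151

Incomes under z: ₹900, ₹1,200, ₹2,100, ₹5,500 (q = 4 of N = 10).
Relative gaps: 0.8571, 0.8095, 0.6667, 0.1270; sum = 2.460317.
The income-gap ratio divides by q (the poor only): 2.460317 / 4 = 0.6151.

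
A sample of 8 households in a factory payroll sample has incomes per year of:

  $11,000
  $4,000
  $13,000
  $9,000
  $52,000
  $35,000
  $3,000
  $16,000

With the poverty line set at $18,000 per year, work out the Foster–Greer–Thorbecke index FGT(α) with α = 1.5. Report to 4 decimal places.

0.2783

Below the line: $3,000, $4,000, $9,000, $11,000, $13,000, $16,000 (q = 6 of N = 8).
Relative gaps: (18000−3000)/18000 = 0.8333; (18000−4000)/18000 = 0.7778; (18000−9000)/18000 = 0.5000; (18000−11000)/18000 = 0.3889; (18000−13000)/18000 = 0.2778; (18000−16000)/18000 = 0.1111.
Raised to α = 1.5: 0.76073; 0.68594; 0.35355; 0.24251; 0.14640; 0.03704.
Sum = 2.226168; FGT(1.5) = 2.226168 / 8 = 0.2783.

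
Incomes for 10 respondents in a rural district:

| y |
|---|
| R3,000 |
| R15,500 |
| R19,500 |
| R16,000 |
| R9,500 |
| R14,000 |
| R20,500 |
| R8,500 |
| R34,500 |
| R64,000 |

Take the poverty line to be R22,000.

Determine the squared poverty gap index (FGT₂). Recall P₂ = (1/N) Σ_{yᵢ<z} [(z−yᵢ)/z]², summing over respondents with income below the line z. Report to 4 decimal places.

0.1757

Poor units: R3,000, R8,500, R9,500, R14,000, R15,500, R16,000, R19,500, R20,500 (q = 8 of N = 10).
Relative gaps: (22000−3000)/22000 = 0.8636; (22000−8500)/22000 = 0.6136; (22000−9500)/22000 = 0.5682; (22000−14000)/22000 = 0.3636; (22000−15500)/22000 = 0.2955; (22000−16000)/22000 = 0.2727; (22000−19500)/22000 = 0.1136; (22000−20500)/22000 = 0.0682.
Squared: 0.7459; 0.3765; 0.3228; 0.1322; 0.0873; 0.0744; 0.0129; 0.0046.
Sum = 1.756715; P₂ = 1.756715 / 10 = 0.1757.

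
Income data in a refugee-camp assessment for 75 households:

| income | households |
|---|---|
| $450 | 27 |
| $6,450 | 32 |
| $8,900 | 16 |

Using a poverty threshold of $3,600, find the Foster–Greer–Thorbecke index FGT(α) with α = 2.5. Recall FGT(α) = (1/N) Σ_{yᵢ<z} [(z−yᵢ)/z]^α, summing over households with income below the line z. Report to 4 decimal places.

0.2578

Below the line: 27×$450 (q = 27 of N = 75).
Gap ratios (z−y)/z: (3600−450)/3600 = 0.8750 (×27).
Raised to α = 2.5: 0.71618 (×27).
Sum = 19.336768; FGT(2.5) = 19.336768 / 75 = 0.2578.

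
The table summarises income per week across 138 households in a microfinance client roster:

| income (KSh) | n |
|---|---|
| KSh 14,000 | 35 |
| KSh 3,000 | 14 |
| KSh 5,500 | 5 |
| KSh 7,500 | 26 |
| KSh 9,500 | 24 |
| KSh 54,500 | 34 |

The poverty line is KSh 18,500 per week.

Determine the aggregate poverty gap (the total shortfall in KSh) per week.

KSh 941,500

Below z: 14×KSh 3,000, 5×KSh 5,500, 26×KSh 7,500, 24×KSh 9,500, 35×KSh 14,000 (q = 104 of N = 138).
Individual gaps: 14×(18500−3000) = 217000; 5×(18500−5500) = 65000; 26×(18500−7500) = 286000; 24×(18500−9500) = 216000; 35×(18500−14000) = 157500.
Aggregate gap = KSh 941,500.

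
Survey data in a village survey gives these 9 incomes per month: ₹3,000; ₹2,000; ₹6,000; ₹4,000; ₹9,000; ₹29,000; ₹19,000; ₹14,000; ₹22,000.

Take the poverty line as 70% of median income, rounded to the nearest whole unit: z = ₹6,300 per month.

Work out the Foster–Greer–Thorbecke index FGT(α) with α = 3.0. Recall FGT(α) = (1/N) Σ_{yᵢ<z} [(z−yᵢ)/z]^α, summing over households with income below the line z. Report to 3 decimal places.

Incomes under z: ₹2,000, ₹3,000, ₹4,000, ₹6,000 (q = 4 of N = 9).
Gap ratios (z−y)/z: (6300−2000)/6300 = 0.6825; (6300−3000)/6300 = 0.5238; (6300−4000)/6300 = 0.3651; (6300−6000)/6300 = 0.0476.
Raised to α = 3.0: 0.31797; 0.14372; 0.04866; 0.00011.
Sum = 0.510456; FGT(3.0) = 0.510456 / 9 = 0.057.

0.057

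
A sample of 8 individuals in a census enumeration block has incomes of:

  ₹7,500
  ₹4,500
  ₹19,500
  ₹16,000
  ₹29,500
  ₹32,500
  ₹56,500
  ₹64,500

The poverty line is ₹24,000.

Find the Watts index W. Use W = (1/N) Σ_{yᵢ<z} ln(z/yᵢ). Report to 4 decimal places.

0.4313

Poor units: ₹4,500, ₹7,500, ₹16,000, ₹19,500 (q = 4 of N = 8).
ln(z/y) terms: ln(24000/4500) = 1.6740; ln(24000/7500) = 1.1632; ln(24000/16000) = 0.4055; ln(24000/19500) = 0.2076.
W = 3.450232 / 8 = 0.4313.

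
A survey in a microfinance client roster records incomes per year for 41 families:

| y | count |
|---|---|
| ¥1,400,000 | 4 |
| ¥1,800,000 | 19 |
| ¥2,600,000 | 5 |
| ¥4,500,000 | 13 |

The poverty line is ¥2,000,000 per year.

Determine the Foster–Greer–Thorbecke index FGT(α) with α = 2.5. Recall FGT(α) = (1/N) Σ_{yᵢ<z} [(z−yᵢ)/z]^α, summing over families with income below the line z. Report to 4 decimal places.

Below the line: 4×¥1,400,000, 19×¥1,800,000 (q = 23 of N = 41).
Relative gaps: (2000000−1400000)/2000000 = 0.3000 (×4); (2000000−1800000)/2000000 = 0.1000 (×19).
Raised to α = 2.5: 0.04930 (×4); 0.00316 (×19).
Sum = 0.257263; FGT(2.5) = 0.257263 / 41 = 0.0063.

0.0063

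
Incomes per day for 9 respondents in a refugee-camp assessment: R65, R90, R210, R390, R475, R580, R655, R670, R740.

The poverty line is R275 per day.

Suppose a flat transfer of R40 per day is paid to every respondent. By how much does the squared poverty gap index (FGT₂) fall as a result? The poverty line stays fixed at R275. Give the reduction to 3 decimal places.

0.047

Before: below the line — R65, R90, R210; squared poverty gap index (FGT₂) = 0.12129.
After the R40 transfer: below the line — R105, R130, R250; squared poverty gap index (FGT₂) = 0.07427.
Reduction = 0.12129 − 0.07427 = 0.047.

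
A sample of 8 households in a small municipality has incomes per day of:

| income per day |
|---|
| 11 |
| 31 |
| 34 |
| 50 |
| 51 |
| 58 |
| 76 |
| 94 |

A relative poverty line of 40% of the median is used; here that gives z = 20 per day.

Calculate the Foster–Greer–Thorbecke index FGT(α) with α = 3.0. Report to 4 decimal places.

0.0114

Poor units: 11 (q = 1 of N = 8).
Normalized shortfalls: (20−11)/20 = 0.4500.
Raised to α = 3.0: 0.09113.
Sum = 0.091125; FGT(3.0) = 0.091125 / 8 = 0.0114.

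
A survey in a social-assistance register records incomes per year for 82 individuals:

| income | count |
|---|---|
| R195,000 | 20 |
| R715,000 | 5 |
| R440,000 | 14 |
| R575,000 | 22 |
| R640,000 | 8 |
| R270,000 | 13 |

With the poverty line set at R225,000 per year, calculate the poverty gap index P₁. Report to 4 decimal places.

Below z: 20×R195,000 (q = 20 of N = 82).
Normalized shortfalls: (225000−195000)/225000 = 0.1333 (×20).
Σ = 2.666667. Dividing by the full population N = 82 gives P₁ = 0.0325.

0.0325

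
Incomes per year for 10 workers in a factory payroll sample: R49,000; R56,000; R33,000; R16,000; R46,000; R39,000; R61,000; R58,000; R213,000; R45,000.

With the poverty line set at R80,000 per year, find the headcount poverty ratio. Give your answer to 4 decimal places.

0.9000

9 of the 10 workers have income below R80,000.
H = 9/10 = 0.9000.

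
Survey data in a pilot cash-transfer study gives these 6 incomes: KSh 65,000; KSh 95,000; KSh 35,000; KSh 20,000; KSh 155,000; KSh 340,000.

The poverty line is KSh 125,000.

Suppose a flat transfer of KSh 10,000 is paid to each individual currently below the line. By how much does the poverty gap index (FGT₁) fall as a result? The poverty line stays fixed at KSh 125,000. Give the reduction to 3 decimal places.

0.053

Before: below the line — KSh 20,000, KSh 35,000, KSh 65,000, KSh 95,000; poverty gap index (FGT₁) = 0.38000.
After the KSh 10,000 transfer: below the line — KSh 30,000, KSh 45,000, KSh 75,000, KSh 105,000; poverty gap index (FGT₁) = 0.32667.
Reduction = 0.38000 − 0.32667 = 0.053.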